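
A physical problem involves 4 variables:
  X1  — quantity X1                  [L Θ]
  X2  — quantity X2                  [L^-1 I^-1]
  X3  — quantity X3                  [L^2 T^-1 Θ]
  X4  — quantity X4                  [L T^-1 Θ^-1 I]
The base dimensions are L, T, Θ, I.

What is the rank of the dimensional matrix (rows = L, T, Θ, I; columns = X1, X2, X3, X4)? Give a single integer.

3

Dimensional matrix (L×T×Θ×I by X1×X2×X3×X4):
  L: [ 1 -1  2  1]
  T: [ 0  0 -1 -1]
  Θ: [ 1  0  1 -1]
  I: [ 0 -1  0  1]
Row reduction gives pivot columns X1,X2,X3; rank = 3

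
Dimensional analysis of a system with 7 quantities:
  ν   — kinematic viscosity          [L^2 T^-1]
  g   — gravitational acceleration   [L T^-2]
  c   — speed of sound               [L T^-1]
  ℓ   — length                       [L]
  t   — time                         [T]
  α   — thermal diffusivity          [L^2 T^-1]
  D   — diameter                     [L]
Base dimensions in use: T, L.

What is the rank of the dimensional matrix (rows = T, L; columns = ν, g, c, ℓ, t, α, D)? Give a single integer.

Exponent matrix [T,L] × [ν,g,c,ℓ,t,α,D]:
  T: [-1 -2 -1  0  1 -1  0]
  L: [ 2  1  1  1  0  2  1]
RREF → pivots at {ν,g} ⇒ r = 2

2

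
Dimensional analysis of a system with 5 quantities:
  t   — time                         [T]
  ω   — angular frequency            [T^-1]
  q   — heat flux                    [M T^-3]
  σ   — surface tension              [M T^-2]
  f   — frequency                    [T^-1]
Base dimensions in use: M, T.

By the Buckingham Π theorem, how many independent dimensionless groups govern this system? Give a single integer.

3

Exponent matrix [M,T] × [t,ω,q,σ,f]:
  M: [ 0  0  1  1  0]
  T: [ 1 -1 -3 -2 -1]
RREF → pivots at {t,q} ⇒ r = 2
n=5, r=2 ⇒ 3 dimensionless groups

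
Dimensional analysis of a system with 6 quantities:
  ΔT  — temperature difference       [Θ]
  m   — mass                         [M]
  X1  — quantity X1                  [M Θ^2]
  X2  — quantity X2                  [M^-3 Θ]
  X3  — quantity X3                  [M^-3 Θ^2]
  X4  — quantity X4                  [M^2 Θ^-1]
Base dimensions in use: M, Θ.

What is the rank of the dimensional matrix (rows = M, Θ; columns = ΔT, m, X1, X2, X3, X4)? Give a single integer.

2

Exponent matrix [M,Θ] × [ΔT,m,X1,X2,X3,X4]:
  M: [ 0  1  1 -3 -3  2]
  Θ: [ 1  0  2  1  2 -1]
Row reduction gives pivot columns ΔT,m; rank = 2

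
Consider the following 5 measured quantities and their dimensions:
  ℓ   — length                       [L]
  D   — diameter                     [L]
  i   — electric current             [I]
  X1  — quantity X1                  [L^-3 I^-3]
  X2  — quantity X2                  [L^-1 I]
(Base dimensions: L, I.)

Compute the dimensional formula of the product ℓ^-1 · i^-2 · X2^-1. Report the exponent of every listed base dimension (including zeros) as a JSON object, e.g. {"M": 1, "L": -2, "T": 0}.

Dimensional matrix (L×I by ℓ×D×i×X1×X2):
  L: [ 1  1  0 -3 -1]
  I: [ 0  0  1 -3  1]
  [L]: (-1)·1+(-2)·0+(-1)·-1 = 0
  [I]: (-1)·0+(-2)·1+(-1)·1 = -3
⇒ I^-3

{"L": 0, "I": -3}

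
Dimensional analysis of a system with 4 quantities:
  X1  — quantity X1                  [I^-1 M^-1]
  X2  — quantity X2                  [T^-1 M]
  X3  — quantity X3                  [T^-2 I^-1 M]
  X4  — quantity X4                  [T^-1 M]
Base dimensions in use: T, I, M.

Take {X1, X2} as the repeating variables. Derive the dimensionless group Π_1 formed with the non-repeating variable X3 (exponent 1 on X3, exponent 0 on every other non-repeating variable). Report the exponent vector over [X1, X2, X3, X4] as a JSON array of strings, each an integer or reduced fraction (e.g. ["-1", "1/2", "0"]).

Write exponents as rows T,I,M / cols X1,X2,X3,X4:
  T: [ 0 -1 -2 -1]
  I: [-1  0 -1  0]
  M: [-1  1  1  1]
Row reduction gives pivot columns X1,X2; rank = 2
Pivot set = {X1,X2}, free = {X3,X4}
RREF:
  r0: [   1    0    1    0]
  r1: [   0    1    2    1]
  r2: [   0    0    0    0]
Fix exponent of X3 at 1, X4 at 0; solve each RREF row for its pivot's exponent:
  r0: exp(X1) + (1)·1 = 0 ⇒ exp(X1) = -1
  r1: exp(X2) + (2)·1 = 0 ⇒ exp(X2) = -2
Π_1 = X1^-1 · X2^-2 · X3

["-1", "-2", "1", "0"]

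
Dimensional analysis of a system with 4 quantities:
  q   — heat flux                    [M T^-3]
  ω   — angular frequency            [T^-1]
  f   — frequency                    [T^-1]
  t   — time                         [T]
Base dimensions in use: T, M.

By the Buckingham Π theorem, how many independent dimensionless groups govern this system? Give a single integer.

Exponent matrix [T,M] × [q,ω,f,t]:
  T: [-3 -1 -1  1]
  M: [ 1  0  0  0]
Row reduction gives pivot columns q,ω; rank = 2
Π count = n − r = 4 − 2 = 2

2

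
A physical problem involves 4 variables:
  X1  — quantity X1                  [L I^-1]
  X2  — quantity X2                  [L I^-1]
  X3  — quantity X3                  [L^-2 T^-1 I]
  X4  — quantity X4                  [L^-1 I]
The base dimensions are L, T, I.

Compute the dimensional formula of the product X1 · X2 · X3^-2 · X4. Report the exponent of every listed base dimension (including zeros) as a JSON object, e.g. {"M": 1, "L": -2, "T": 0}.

Write exponents as rows L,T,I / cols X1,X2,X3,X4:
  L: [ 1  1 -2 -1]
  T: [ 0  0 -1  0]
  I: [-1 -1  1  1]
  [L]: (1)·1+(1)·1+(-2)·-2+(1)·-1 = 5
  [T]: (1)·0+(1)·0+(-2)·-1+(1)·0 = 2
  [I]: (1)·-1+(1)·-1+(-2)·1+(1)·1 = -3
⇒ L^5 T^2 I^-3

{"L": 5, "T": 2, "I": -3}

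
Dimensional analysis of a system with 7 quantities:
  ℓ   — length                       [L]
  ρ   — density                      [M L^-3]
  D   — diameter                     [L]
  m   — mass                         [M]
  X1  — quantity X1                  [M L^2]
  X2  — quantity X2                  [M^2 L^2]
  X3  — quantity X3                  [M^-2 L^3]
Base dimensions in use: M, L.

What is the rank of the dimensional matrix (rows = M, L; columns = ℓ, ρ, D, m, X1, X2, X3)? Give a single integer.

Write exponents as rows M,L / cols ℓ,ρ,D,m,X1,X2,X3:
  M: [ 0  1  0  1  1  2 -2]
  L: [ 1 -3  1  0  2  2  3]
Row reduction gives pivot columns ℓ,ρ; rank = 2

2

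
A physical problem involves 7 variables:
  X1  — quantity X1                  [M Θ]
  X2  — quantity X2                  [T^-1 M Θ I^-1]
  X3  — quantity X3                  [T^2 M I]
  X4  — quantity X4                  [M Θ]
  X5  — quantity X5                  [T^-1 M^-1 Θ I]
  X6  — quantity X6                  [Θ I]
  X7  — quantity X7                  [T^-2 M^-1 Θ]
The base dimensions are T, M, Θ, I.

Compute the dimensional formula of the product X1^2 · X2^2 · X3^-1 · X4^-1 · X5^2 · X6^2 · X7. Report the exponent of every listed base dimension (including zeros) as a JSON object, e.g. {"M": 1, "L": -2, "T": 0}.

{"T": -8, "M": -1, "Θ": 8, "I": 1}

Write exponents as rows T,M,Θ,I / cols X1,X2,X3,X4,X5,X6,X7:
  T: [ 0 -1  2  0 -1  0 -2]
  M: [ 1  1  1  1 -1  0 -1]
  Θ: [ 1  1  0  1  1  1  1]
  I: [ 0 -1  1  0  1  1  0]
  [T]: (2)·0+(2)·-1+(-1)·2+(-1)·0+(2)·-1+(2)·0+(1)·-2 = -8
  [M]: (2)·1+(2)·1+(-1)·1+(-1)·1+(2)·-1+(2)·0+(1)·-1 = -1
  [Θ]: (2)·1+(2)·1+(-1)·0+(-1)·1+(2)·1+(2)·1+(1)·1 = 8
  [I]: (2)·0+(2)·-1+(-1)·1+(-1)·0+(2)·1+(2)·1+(1)·0 = 1
⇒ T^-8 M^-1 Θ^8 I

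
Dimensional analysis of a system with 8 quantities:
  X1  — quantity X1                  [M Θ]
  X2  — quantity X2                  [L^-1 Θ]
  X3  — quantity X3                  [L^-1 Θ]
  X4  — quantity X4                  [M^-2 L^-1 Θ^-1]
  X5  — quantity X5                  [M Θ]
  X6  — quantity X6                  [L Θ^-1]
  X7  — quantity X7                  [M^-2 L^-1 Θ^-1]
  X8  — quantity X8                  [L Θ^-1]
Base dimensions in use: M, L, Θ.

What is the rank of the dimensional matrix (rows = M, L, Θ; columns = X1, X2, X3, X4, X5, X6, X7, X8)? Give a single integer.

Write exponents as rows M,L,Θ / cols X1,X2,X3,X4,X5,X6,X7,X8:
  M: [ 1  0  0 -2  1  0 -2  0]
  L: [ 0 -1 -1 -1  0  1 -1  1]
  Θ: [ 1  1  1 -1  1 -1 -1 -1]
Row reduction gives pivot columns X1,X2; rank = 2

2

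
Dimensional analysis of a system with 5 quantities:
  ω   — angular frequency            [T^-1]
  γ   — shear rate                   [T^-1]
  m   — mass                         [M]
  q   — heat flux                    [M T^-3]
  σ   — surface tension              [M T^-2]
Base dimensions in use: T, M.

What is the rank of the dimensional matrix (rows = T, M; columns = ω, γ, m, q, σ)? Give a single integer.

Exponent matrix [T,M] × [ω,γ,m,q,σ]:
  T: [-1 -1  0 -3 -2]
  M: [ 0  0  1  1  1]
Row reduction gives pivot columns ω,m; rank = 2

2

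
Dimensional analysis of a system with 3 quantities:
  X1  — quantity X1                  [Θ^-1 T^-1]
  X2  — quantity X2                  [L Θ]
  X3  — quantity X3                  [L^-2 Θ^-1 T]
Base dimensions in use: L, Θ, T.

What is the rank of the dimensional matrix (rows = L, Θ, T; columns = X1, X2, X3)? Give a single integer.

2

Exponent matrix [L,Θ,T] × [X1,X2,X3]:
  L: [ 0  1 -2]
  Θ: [-1  1 -1]
  T: [-1  0  1]
Row reduction gives pivot columns X1,X2; rank = 2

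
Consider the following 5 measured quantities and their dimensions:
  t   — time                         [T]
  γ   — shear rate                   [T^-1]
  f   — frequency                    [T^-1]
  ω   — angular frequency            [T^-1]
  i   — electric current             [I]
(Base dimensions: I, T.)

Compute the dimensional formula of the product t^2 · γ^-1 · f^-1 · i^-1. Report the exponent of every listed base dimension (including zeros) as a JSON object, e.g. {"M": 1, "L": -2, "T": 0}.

Dimensional matrix (I×T by t×γ×f×ω×i):
  I: [ 0  0  0  0  1]
  T: [ 1 -1 -1 -1  0]
  [I]: (2)·0+(-1)·0+(-1)·0+(-1)·1 = -1
  [T]: (2)·1+(-1)·-1+(-1)·-1+(-1)·0 = 4
⇒ I^-1 T^4

{"I": -1, "T": 4}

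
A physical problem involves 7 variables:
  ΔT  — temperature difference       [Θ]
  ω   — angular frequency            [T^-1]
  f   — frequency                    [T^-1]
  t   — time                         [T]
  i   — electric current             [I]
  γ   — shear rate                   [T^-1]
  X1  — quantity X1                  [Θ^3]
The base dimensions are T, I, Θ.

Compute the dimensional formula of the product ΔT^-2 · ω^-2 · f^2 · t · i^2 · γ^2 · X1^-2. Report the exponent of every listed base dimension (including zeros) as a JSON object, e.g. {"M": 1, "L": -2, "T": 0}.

Write exponents as rows T,I,Θ / cols ΔT,ω,f,t,i,γ,X1:
  T: [ 0 -1 -1  1  0 -1  0]
  I: [ 0  0  0  0  1  0  0]
  Θ: [ 1  0  0  0  0  0  3]
  [T]: (-2)·0+(-2)·-1+(2)·-1+(1)·1+(2)·0+(2)·-1+(-2)·0 = -1
  [I]: (-2)·0+(-2)·0+(2)·0+(1)·0+(2)·1+(2)·0+(-2)·0 = 2
  [Θ]: (-2)·1+(-2)·0+(2)·0+(1)·0+(2)·0+(2)·0+(-2)·3 = -8
⇒ T^-1 I^2 Θ^-8

{"T": -1, "I": 2, "Θ": -8}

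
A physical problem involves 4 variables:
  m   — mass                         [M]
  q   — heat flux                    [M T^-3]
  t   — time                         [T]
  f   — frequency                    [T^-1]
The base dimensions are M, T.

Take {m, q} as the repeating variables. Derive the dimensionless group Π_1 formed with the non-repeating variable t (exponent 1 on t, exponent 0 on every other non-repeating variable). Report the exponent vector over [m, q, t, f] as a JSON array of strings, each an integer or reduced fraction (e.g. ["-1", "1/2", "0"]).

Write exponents as rows M,T / cols m,q,t,f:
  M: [ 1  1  0  0]
  T: [ 0 -3  1 -1]
RREF → pivots at {m,q} ⇒ r = 2
Pivot set = {m,q}, free = {t,f}
RREF:
  r0: [   1    0  1/3 -1/3]
  r1: [   0    1 -1/3  1/3]
Fix exponent of t at 1, f at 0; solve each RREF row for its pivot's exponent:
  r0: exp(m) + (1/3)·1 = 0 ⇒ exp(m) = -1/3
  r1: exp(q) + (-1/3)·1 = 0 ⇒ exp(q) = 1/3
Π_1 = m^(-1/3) · q^(1/3) · t

["-1/3", "1/3", "1", "0"]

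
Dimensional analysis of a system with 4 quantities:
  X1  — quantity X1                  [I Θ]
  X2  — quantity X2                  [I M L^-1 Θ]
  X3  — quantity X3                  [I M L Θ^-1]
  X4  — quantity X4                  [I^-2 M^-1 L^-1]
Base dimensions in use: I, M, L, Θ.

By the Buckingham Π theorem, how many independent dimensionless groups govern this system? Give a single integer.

Dimensional matrix (I×M×L×Θ by X1×X2×X3×X4):
  I: [ 1  1  1 -2]
  M: [ 0  1  1 -1]
  L: [ 0 -1  1 -1]
  Θ: [ 1  1 -1  0]
Row reduction gives pivot columns X1,X2,X3; rank = 3
n=4, r=3 ⇒ 1 dimensionless group

1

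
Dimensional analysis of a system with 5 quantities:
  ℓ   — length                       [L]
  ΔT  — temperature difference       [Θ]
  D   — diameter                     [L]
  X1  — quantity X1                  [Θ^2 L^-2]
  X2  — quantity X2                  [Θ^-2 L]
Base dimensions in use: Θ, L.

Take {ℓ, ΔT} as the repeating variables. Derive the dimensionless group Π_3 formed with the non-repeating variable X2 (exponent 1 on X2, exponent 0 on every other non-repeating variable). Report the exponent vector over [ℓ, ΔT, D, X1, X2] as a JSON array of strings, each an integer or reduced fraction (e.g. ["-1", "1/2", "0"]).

["-1", "2", "0", "0", "1"]

Write exponents as rows Θ,L / cols ℓ,ΔT,D,X1,X2:
  Θ: [ 0  1  0  2 -2]
  L: [ 1  0  1 -2  1]
RREF → pivots at {ℓ,ΔT} ⇒ r = 2
Repeat: ℓ,ΔT; free: D,X1,X2
RREF:
  r0: [   1    0    1   -2    1]
  r1: [   0    1    0    2   -2]
Fix exponent of X2 at 1, D at 0, X1 at 0; solve each RREF row for its pivot's exponent:
  r0: exp(ℓ) + (1)·1 = 0 ⇒ exp(ℓ) = -1
  r1: exp(ΔT) + (-2)·1 = 0 ⇒ exp(ΔT) = 2
Π_3 = ℓ^-1 · ΔT^2 · X2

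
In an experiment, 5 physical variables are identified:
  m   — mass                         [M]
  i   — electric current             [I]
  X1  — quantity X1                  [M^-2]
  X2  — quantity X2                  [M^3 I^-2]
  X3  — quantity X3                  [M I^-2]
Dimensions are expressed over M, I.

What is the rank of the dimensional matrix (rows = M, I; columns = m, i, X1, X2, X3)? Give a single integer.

Dimensional matrix (M×I by m×i×X1×X2×X3):
  M: [ 1  0 -2  3  1]
  I: [ 0  1  0 -2 -2]
Row reduction gives pivot columns m,i; rank = 2

2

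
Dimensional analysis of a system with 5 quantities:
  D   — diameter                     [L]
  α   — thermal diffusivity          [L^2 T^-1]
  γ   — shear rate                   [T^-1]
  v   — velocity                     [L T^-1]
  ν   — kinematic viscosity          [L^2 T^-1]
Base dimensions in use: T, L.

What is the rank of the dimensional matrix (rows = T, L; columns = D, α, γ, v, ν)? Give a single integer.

2

Write exponents as rows T,L / cols D,α,γ,v,ν:
  T: [ 0 -1 -1 -1 -1]
  L: [ 1  2  0  1  2]
Row reduction gives pivot columns D,α; rank = 2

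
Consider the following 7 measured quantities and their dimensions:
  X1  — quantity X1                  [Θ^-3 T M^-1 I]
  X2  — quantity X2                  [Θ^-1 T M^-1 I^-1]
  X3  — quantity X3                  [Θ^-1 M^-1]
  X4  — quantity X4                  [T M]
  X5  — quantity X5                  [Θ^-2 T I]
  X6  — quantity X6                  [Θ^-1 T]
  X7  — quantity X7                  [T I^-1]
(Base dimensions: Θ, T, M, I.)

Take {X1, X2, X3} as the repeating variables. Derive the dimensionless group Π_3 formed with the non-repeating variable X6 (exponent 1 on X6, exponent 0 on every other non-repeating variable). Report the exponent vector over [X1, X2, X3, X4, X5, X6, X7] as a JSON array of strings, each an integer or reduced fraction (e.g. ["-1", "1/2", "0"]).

["-1/2", "-1/2", "1", "0", "0", "1", "0"]

Dimensional matrix (Θ×T×M×I by X1×X2×X3×X4×X5×X6×X7):
  Θ: [-3 -1 -1  0 -2 -1  0]
  T: [ 1  1  0  1  1  1  1]
  M: [-1 -1 -1  1  0  0  0]
  I: [ 1 -1  0  0  1  0 -1]
Row reduction gives pivot columns X1,X2,X3; rank = 3
Pivot set = {X1,X2,X3}, free = {X4,X5,X6,X7}
RREF:
  r0: [   1    0    0  1/2    1  1/2    0]
  r1: [   0    1    0  1/2    0  1/2    1]
  r2: [   0    0    1   -2   -1   -1   -1]
  r3: [   0    0    0    0    0    0    0]
Fix exponent of X6 at 1, X4 at 0, X5 at 0, X7 at 0; solve each RREF row for its pivot's exponent:
  r0: exp(X1) + (1/2)·1 = 0 ⇒ exp(X1) = -1/2
  r1: exp(X2) + (1/2)·1 = 0 ⇒ exp(X2) = -1/2
  r2: exp(X3) + (-1)·1 = 0 ⇒ exp(X3) = 1
Π_3 = X1^(-1/2) · X2^(-1/2) · X3 · X6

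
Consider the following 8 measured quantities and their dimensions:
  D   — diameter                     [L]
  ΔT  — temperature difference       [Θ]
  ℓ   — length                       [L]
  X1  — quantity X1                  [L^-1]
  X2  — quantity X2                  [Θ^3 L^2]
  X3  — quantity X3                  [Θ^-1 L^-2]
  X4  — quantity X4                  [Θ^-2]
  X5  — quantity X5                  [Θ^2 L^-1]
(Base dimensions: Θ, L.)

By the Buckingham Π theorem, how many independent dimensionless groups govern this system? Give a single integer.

Exponent matrix [Θ,L] × [D,ΔT,ℓ,X1,X2,X3,X4,X5]:
  Θ: [ 0  1  0  0  3 -1 -2  2]
  L: [ 1  0  1 -1  2 -2  0 -1]
Row reduction gives pivot columns D,ΔT; rank = 2
8 vars − rank 2 = 6 Π groups

6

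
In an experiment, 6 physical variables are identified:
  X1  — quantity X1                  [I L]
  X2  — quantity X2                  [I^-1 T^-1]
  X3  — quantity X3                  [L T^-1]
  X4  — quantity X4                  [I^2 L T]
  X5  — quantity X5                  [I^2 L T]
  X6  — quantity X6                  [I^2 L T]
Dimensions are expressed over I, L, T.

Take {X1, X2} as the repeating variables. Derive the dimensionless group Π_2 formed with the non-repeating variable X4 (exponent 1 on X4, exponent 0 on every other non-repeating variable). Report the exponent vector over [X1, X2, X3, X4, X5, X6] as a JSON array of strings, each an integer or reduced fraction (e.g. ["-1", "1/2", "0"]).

Write exponents as rows I,L,T / cols X1,X2,X3,X4,X5,X6:
  I: [ 1 -1  0  2  2  2]
  L: [ 1  0  1  1  1  1]
  T: [ 0 -1 -1  1  1  1]
Echelon form has 2 nonzero rows (pivots: X1,X2)
Repeat: X1,X2; free: X3,X4,X5,X6
RREF:
  r0: [   1    0    1    1    1    1]
  r1: [   0    1    1   -1   -1   -1]
  r2: [   0    0    0    0    0    0]
Fix exponent of X4 at 1, X3 at 0, X5 at 0, X6 at 0; solve each RREF row for its pivot's exponent:
  r0: exp(X1) + (1)·1 = 0 ⇒ exp(X1) = -1
  r1: exp(X2) + (-1)·1 = 0 ⇒ exp(X2) = 1
Π_2 = X1^-1 · X2 · X4

["-1", "1", "0", "1", "0", "0"]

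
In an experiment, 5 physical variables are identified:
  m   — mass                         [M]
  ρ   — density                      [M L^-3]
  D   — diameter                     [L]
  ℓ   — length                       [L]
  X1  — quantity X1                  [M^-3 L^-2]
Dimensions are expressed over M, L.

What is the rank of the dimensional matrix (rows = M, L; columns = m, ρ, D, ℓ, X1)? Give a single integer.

2

Dimensional matrix (M×L by m×ρ×D×ℓ×X1):
  M: [ 1  1  0  0 -3]
  L: [ 0 -3  1  1 -2]
Row reduction gives pivot columns m,ρ; rank = 2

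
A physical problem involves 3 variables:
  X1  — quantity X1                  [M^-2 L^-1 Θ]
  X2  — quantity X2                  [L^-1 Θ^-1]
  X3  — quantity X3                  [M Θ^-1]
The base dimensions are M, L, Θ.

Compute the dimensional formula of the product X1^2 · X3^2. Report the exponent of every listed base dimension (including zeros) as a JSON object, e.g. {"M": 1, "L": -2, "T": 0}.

{"M": -2, "L": -2, "Θ": 0}

Write exponents as rows M,L,Θ / cols X1,X2,X3:
  M: [-2  0  1]
  L: [-1 -1  0]
  Θ: [ 1 -1 -1]
  [M]: (2)·-2+(2)·1 = -2
  [L]: (2)·-1+(2)·0 = -2
  [Θ]: (2)·1+(2)·-1 = 0
⇒ M^-2 L^-2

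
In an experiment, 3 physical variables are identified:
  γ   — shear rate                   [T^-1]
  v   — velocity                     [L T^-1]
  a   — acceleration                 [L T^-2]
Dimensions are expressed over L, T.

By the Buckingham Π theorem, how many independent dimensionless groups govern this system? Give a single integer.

Exponent matrix [L,T] × [γ,v,a]:
  L: [ 0  1  1]
  T: [-1 -1 -2]
RREF → pivots at {γ,v} ⇒ r = 2
Π count = n − r = 3 − 2 = 1

1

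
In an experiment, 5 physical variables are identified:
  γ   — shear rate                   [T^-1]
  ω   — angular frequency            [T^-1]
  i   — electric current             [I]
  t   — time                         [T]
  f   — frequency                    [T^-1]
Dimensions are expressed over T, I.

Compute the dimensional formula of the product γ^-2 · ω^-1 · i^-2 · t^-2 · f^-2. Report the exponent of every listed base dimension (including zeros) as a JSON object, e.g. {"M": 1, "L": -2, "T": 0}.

Dimensional matrix (T×I by γ×ω×i×t×f):
  T: [-1 -1  0  1 -1]
  I: [ 0  0  1  0  0]
  [T]: (-2)·-1+(-1)·-1+(-2)·0+(-2)·1+(-2)·-1 = 3
  [I]: (-2)·0+(-1)·0+(-2)·1+(-2)·0+(-2)·0 = -2
⇒ T^3 I^-2

{"T": 3, "I": -2}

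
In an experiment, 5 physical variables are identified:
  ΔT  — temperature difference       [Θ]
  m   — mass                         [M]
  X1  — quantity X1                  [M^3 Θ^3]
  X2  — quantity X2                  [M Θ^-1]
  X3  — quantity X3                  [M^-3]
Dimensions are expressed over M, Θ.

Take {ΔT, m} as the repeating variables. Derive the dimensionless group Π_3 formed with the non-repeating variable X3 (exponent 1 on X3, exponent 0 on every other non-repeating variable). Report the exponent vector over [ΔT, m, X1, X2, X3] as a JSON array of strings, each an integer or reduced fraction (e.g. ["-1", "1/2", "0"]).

Exponent matrix [M,Θ] × [ΔT,m,X1,X2,X3]:
  M: [ 0  1  3  1 -3]
  Θ: [ 1  0  3 -1  0]
RREF → pivots at {ΔT,m} ⇒ r = 2
Pivot set = {ΔT,m}, free = {X1,X2,X3}
RREF:
  r0: [   1    0    3   -1    0]
  r1: [   0    1    3    1   -3]
Fix exponent of X3 at 1, X1 at 0, X2 at 0; solve each RREF row for its pivot's exponent:
  r0: exp(ΔT) + (0)·1 = 0 ⇒ exp(ΔT) = 0
  r1: exp(m) + (-3)·1 = 0 ⇒ exp(m) = 3
Π_3 = m^3 · X3

["0", "3", "0", "0", "1"]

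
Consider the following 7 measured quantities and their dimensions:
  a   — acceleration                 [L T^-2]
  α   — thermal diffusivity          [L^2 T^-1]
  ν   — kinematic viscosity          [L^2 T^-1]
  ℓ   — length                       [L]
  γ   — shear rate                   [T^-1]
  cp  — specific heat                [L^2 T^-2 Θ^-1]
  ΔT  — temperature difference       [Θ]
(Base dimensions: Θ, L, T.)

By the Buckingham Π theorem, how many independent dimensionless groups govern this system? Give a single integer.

Dimensional matrix (Θ×L×T by a×α×ν×ℓ×γ×cp×ΔT):
  Θ: [ 0  0  0  0  0 -1  1]
  L: [ 1  2  2  1  0  2  0]
  T: [-2 -1 -1  0 -1 -2  0]
RREF → pivots at {a,α,cp} ⇒ r = 3
7 vars − rank 3 = 4 Π groups

4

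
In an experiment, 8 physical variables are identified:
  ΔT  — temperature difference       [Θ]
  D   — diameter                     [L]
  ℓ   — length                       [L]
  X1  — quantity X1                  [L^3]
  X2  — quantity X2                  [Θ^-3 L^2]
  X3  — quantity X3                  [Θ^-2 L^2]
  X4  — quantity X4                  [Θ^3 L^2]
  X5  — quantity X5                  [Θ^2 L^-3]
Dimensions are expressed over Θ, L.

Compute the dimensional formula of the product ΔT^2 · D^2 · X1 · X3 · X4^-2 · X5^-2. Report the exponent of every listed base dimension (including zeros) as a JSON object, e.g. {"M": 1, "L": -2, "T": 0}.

Exponent matrix [Θ,L] × [ΔT,D,ℓ,X1,X2,X3,X4,X5]:
  Θ: [ 1  0  0  0 -3 -2  3  2]
  L: [ 0  1  1  3  2  2  2 -3]
  [Θ]: (2)·1+(2)·0+(1)·0+(1)·-2+(-2)·3+(-2)·2 = -10
  [L]: (2)·0+(2)·1+(1)·3+(1)·2+(-2)·2+(-2)·-3 = 9
⇒ Θ^-10 L^9

{"Θ": -10, "L": 9}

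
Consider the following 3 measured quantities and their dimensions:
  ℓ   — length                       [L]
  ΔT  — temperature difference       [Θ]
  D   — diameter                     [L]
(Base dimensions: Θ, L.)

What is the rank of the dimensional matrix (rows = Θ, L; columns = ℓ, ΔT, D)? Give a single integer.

Dimensional matrix (Θ×L by ℓ×ΔT×D):
  Θ: [ 0  1  0]
  L: [ 1  0  1]
Echelon form has 2 nonzero rows (pivots: ℓ,ΔT)

2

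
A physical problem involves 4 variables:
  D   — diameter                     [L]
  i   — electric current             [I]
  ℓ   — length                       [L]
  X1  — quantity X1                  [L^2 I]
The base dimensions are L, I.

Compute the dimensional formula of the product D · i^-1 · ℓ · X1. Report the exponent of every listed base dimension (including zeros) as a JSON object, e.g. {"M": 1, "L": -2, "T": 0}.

{"L": 4, "I": 0}

Dimensional matrix (L×I by D×i×ℓ×X1):
  L: [ 1  0  1  2]
  I: [ 0  1  0  1]
  [L]: (1)·1+(-1)·0+(1)·1+(1)·2 = 4
  [I]: (1)·0+(-1)·1+(1)·0+(1)·1 = 0
⇒ L^4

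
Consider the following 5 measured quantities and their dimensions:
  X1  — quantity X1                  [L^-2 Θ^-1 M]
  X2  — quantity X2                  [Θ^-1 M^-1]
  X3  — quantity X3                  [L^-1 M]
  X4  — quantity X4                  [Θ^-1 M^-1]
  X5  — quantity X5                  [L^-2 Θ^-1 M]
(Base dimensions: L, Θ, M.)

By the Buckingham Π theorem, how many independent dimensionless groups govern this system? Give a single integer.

3

Dimensional matrix (L×Θ×M by X1×X2×X3×X4×X5):
  L: [-2  0 -1  0 -2]
  Θ: [-1 -1  0 -1 -1]
  M: [ 1 -1  1 -1  1]
RREF → pivots at {X1,X2} ⇒ r = 2
5 vars − rank 2 = 3 Π groups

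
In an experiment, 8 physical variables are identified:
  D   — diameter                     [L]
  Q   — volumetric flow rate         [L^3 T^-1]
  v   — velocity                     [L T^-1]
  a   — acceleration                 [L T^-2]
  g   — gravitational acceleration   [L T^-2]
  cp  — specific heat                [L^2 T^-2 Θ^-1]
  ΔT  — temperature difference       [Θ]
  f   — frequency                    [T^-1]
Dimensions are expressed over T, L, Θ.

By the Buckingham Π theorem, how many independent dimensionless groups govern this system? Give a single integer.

Write exponents as rows T,L,Θ / cols D,Q,v,a,g,cp,ΔT,f:
  T: [ 0 -1 -1 -2 -2 -2  0 -1]
  L: [ 1  3  1  1  1  2  0  0]
  Θ: [ 0  0  0  0  0 -1  1  0]
Row reduction gives pivot columns D,Q,cp; rank = 3
n=8, r=3 ⇒ 5 dimensionless groups

5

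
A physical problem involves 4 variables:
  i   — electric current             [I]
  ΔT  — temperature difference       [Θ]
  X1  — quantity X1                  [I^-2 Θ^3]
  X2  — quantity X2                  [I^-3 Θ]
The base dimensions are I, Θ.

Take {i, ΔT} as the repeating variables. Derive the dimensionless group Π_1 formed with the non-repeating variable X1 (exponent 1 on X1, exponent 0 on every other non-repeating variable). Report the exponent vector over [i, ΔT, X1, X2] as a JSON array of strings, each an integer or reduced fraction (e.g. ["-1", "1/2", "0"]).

["2", "-3", "1", "0"]

Write exponents as rows I,Θ / cols i,ΔT,X1,X2:
  I: [ 1  0 -2 -3]
  Θ: [ 0  1  3  1]
Row reduction gives pivot columns i,ΔT; rank = 2
Repeat: i,ΔT; free: X1,X2
RREF:
  r0: [   1    0   -2   -3]
  r1: [   0    1    3    1]
Fix exponent of X1 at 1, X2 at 0; solve each RREF row for its pivot's exponent:
  r0: exp(i) + (-2)·1 = 0 ⇒ exp(i) = 2
  r1: exp(ΔT) + (3)·1 = 0 ⇒ exp(ΔT) = -3
Π_1 = i^2 · ΔT^-3 · X1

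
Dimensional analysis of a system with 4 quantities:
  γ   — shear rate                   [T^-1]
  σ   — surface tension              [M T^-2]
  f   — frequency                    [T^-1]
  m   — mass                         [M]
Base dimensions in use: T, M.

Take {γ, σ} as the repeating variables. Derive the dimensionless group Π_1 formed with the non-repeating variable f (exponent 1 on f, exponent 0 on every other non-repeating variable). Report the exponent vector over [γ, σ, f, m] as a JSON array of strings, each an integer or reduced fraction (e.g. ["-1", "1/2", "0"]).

["-1", "0", "1", "0"]

Write exponents as rows T,M / cols γ,σ,f,m:
  T: [-1 -2 -1  0]
  M: [ 0  1  0  1]
Row reduction gives pivot columns γ,σ; rank = 2
Pivot set = {γ,σ}, free = {f,m}
RREF:
  r0: [   1    0    1   -2]
  r1: [   0    1    0    1]
Fix exponent of f at 1, m at 0; solve each RREF row for its pivot's exponent:
  r0: exp(γ) + (1)·1 = 0 ⇒ exp(γ) = -1
  r1: exp(σ) + (0)·1 = 0 ⇒ exp(σ) = 0
Π_1 = γ^-1 · f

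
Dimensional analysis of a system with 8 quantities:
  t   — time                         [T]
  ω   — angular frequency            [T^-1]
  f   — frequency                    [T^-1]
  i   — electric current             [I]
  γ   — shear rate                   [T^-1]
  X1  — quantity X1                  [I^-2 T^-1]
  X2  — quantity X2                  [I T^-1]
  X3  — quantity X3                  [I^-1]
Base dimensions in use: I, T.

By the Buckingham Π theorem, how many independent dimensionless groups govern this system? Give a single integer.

6

Dimensional matrix (I×T by t×ω×f×i×γ×X1×X2×X3):
  I: [ 0  0  0  1  0 -2  1 -1]
  T: [ 1 -1 -1  0 -1 -1 -1  0]
Echelon form has 2 nonzero rows (pivots: t,i)
Π count = n − r = 8 − 2 = 6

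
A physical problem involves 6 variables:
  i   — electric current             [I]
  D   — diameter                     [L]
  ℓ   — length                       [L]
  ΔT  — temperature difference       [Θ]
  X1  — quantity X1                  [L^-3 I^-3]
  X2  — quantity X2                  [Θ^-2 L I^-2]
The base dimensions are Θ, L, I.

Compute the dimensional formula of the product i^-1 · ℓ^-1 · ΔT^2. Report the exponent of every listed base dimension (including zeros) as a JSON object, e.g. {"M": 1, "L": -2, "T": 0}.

{"Θ": 2, "L": -1, "I": -1}

Dimensional matrix (Θ×L×I by i×D×ℓ×ΔT×X1×X2):
  Θ: [ 0  0  0  1  0 -2]
  L: [ 0  1  1  0 -3  1]
  I: [ 1  0  0  0 -3 -2]
  [Θ]: (-1)·0+(-1)·0+(2)·1 = 2
  [L]: (-1)·0+(-1)·1+(2)·0 = -1
  [I]: (-1)·1+(-1)·0+(2)·0 = -1
⇒ Θ^2 L^-1 I^-1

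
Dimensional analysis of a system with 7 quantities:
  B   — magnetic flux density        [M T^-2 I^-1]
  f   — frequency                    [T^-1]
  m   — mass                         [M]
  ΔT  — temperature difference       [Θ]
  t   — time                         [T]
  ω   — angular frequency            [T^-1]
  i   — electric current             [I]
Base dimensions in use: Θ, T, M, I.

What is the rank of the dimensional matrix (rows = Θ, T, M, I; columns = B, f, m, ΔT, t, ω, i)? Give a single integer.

Write exponents as rows Θ,T,M,I / cols B,f,m,ΔT,t,ω,i:
  Θ: [ 0  0  0  1  0  0  0]
  T: [-2 -1  0  0  1 -1  0]
  M: [ 1  0  1  0  0  0  0]
  I: [-1  0  0  0  0  0  1]
Row reduction gives pivot columns B,f,m,ΔT; rank = 4

4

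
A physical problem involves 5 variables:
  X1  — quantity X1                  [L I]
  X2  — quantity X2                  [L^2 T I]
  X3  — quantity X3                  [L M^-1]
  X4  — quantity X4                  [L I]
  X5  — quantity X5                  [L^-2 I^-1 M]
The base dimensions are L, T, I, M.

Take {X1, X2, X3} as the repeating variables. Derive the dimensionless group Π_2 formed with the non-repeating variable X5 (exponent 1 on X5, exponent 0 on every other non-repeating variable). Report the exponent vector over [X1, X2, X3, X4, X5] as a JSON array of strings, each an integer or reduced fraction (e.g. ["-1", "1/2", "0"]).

Write exponents as rows L,T,I,M / cols X1,X2,X3,X4,X5:
  L: [ 1  2  1  1 -2]
  T: [ 0  1  0  0  0]
  I: [ 1  1  0  1 -1]
  M: [ 0  0 -1  0  1]
Echelon form has 3 nonzero rows (pivots: X1,X2,X3)
Repeat: X1,X2,X3; free: X4,X5
RREF:
  r0: [   1    0    0    1   -1]
  r1: [   0    1    0    0    0]
  r2: [   0    0    1    0   -1]
  r3: [   0    0    0    0    0]
Fix exponent of X5 at 1, X4 at 0; solve each RREF row for its pivot's exponent:
  r0: exp(X1) + (-1)·1 = 0 ⇒ exp(X1) = 1
  r1: exp(X2) + (0)·1 = 0 ⇒ exp(X2) = 0
  r2: exp(X3) + (-1)·1 = 0 ⇒ exp(X3) = 1
Π_2 = X1 · X3 · X5

["1", "0", "1", "0", "1"]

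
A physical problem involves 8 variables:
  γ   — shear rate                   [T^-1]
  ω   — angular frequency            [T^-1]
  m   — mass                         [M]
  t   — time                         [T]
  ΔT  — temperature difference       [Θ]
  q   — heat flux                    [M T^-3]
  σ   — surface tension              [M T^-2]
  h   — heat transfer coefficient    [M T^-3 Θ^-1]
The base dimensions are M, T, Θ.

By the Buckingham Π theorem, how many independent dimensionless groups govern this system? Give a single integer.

5

Dimensional matrix (M×T×Θ by γ×ω×m×t×ΔT×q×σ×h):
  M: [ 0  0  1  0  0  1  1  1]
  T: [-1 -1  0  1  0 -3 -2 -3]
  Θ: [ 0  0  0  0  1  0  0 -1]
Echelon form has 3 nonzero rows (pivots: γ,m,ΔT)
Π count = n − r = 8 − 3 = 5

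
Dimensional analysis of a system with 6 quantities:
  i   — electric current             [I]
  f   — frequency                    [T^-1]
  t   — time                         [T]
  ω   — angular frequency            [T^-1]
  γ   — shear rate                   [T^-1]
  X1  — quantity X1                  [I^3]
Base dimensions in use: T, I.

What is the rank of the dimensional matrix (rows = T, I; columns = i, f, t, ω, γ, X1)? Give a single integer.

2

Exponent matrix [T,I] × [i,f,t,ω,γ,X1]:
  T: [ 0 -1  1 -1 -1  0]
  I: [ 1  0  0  0  0  3]
Row reduction gives pivot columns i,f; rank = 2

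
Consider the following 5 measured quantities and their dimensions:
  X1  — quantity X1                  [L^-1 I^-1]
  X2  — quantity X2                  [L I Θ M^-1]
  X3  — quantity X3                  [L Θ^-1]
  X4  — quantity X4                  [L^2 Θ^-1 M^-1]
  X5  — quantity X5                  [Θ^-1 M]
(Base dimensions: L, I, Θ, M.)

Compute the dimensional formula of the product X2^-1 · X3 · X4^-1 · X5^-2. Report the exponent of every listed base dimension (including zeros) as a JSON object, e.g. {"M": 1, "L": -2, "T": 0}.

{"L": -2, "I": -1, "Θ": 1, "M": 0}

Exponent matrix [L,I,Θ,M] × [X1,X2,X3,X4,X5]:
  L: [-1  1  1  2  0]
  I: [-1  1  0  0  0]
  Θ: [ 0  1 -1 -1 -1]
  M: [ 0 -1  0 -1  1]
  [L]: (-1)·1+(1)·1+(-1)·2+(-2)·0 = -2
  [I]: (-1)·1+(1)·0+(-1)·0+(-2)·0 = -1
  [Θ]: (-1)·1+(1)·-1+(-1)·-1+(-2)·-1 = 1
  [M]: (-1)·-1+(1)·0+(-1)·-1+(-2)·1 = 0
⇒ L^-2 I^-1 Θ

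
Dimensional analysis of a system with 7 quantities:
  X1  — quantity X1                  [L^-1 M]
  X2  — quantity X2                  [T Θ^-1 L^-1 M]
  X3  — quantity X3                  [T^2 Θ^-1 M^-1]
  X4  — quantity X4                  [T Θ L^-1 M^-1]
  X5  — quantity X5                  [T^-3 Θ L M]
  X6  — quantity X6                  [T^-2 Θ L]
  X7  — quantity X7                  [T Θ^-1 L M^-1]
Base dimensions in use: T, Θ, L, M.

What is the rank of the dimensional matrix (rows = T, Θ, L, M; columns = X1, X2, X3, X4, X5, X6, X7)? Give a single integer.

Write exponents as rows T,Θ,L,M / cols X1,X2,X3,X4,X5,X6,X7:
  T: [ 0  1  2  1 -3 -2  1]
  Θ: [ 0 -1 -1  1  1  1 -1]
  L: [-1 -1  0 -1  1  1  1]
  M: [ 1  1 -1 -1  1  0 -1]
Row reduction gives pivot columns X1,X2,X3; rank = 3

3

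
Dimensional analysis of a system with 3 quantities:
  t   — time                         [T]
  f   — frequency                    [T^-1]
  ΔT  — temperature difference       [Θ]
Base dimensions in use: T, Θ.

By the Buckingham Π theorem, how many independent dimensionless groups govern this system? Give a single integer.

Exponent matrix [T,Θ] × [t,f,ΔT]:
  T: [ 1 -1  0]
  Θ: [ 0  0  1]
Row reduction gives pivot columns t,ΔT; rank = 2
n=3, r=2 ⇒ 1 dimensionless group

1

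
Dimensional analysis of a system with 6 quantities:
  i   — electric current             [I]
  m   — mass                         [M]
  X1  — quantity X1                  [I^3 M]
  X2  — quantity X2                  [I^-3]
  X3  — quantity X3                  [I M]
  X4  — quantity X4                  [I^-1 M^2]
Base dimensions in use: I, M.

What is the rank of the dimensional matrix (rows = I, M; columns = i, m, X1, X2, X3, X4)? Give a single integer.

Exponent matrix [I,M] × [i,m,X1,X2,X3,X4]:
  I: [ 1  0  3 -3  1 -1]
  M: [ 0  1  1  0  1  2]
Echelon form has 2 nonzero rows (pivots: i,m)

2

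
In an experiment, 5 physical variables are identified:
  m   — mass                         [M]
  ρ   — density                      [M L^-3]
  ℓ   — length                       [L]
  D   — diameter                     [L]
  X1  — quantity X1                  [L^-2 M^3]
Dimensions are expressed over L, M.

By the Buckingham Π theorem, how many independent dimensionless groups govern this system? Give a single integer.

Dimensional matrix (L×M by m×ρ×ℓ×D×X1):
  L: [ 0 -3  1  1 -2]
  M: [ 1  1  0  0  3]
RREF → pivots at {m,ρ} ⇒ r = 2
5 vars − rank 2 = 3 Π groups

3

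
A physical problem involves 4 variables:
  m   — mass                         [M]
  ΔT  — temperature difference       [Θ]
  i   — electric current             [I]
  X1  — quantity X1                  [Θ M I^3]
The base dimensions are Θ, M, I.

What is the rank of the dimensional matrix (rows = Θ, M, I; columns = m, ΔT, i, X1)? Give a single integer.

3

Dimensional matrix (Θ×M×I by m×ΔT×i×X1):
  Θ: [ 0  1  0  1]
  M: [ 1  0  0  1]
  I: [ 0  0  1  3]
RREF → pivots at {m,ΔT,i} ⇒ r = 3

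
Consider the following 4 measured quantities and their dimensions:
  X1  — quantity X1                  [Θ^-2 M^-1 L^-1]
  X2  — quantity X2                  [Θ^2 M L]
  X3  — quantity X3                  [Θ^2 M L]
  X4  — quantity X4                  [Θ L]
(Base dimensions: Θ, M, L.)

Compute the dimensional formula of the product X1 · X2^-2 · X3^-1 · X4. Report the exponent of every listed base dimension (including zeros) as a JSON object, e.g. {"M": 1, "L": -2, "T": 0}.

{"Θ": -7, "M": -4, "L": -3}

Exponent matrix [Θ,M,L] × [X1,X2,X3,X4]:
  Θ: [-2  2  2  1]
  M: [-1  1  1  0]
  L: [-1  1  1  1]
  [Θ]: (1)·-2+(-2)·2+(-1)·2+(1)·1 = -7
  [M]: (1)·-1+(-2)·1+(-1)·1+(1)·0 = -4
  [L]: (1)·-1+(-2)·1+(-1)·1+(1)·1 = -3
⇒ Θ^-7 M^-4 L^-3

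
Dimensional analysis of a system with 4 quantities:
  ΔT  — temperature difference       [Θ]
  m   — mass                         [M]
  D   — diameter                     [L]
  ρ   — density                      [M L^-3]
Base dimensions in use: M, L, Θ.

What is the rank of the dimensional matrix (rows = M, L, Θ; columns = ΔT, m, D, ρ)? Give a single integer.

3

Exponent matrix [M,L,Θ] × [ΔT,m,D,ρ]:
  M: [ 0  1  0  1]
  L: [ 0  0  1 -3]
  Θ: [ 1  0  0  0]
Echelon form has 3 nonzero rows (pivots: ΔT,m,D)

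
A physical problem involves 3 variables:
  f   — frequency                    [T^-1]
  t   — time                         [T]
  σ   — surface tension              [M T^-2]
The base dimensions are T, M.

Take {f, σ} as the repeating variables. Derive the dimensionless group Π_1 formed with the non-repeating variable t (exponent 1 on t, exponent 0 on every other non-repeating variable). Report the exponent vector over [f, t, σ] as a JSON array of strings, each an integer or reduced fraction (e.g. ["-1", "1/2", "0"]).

["1", "1", "0"]

Exponent matrix [T,M] × [f,t,σ]:
  T: [-1  1 -2]
  M: [ 0  0  1]
Row reduction gives pivot columns f,σ; rank = 2
Repeat: f,σ; free: t
RREF:
  r0: [   1   -1    0]
  r1: [   0    0    1]
Fix exponent of t at 1; solve each RREF row for its pivot's exponent:
  r0: exp(f) + (-1)·1 = 0 ⇒ exp(f) = 1
  r1: exp(σ) + (0)·1 = 0 ⇒ exp(σ) = 0
Π_1 = f · t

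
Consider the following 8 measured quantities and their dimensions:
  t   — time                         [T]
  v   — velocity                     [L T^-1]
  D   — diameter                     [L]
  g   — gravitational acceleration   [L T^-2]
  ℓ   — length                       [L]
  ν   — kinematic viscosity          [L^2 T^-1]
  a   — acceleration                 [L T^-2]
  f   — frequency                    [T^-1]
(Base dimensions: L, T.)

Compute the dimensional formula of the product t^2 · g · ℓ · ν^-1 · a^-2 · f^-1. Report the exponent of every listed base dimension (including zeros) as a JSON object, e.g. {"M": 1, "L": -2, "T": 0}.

Exponent matrix [L,T] × [t,v,D,g,ℓ,ν,a,f]:
  L: [ 0  1  1  1  1  2  1  0]
  T: [ 1 -1  0 -2  0 -1 -2 -1]
  [L]: (2)·0+(1)·1+(1)·1+(-1)·2+(-2)·1+(-1)·0 = -2
  [T]: (2)·1+(1)·-2+(1)·0+(-1)·-1+(-2)·-2+(-1)·-1 = 6
⇒ L^-2 T^6

{"L": -2, "T": 6}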